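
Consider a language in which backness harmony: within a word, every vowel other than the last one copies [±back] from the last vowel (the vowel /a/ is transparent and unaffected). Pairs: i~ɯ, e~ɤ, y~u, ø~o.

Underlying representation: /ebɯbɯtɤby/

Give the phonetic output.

[ebibiteby]

/ɯ/ harmonizes with /y/ ([-back]) → [i]
/ɯ/ harmonizes with /y/ ([-back]) → [i]
/ɤ/ harmonizes with /y/ ([-back]) → [e]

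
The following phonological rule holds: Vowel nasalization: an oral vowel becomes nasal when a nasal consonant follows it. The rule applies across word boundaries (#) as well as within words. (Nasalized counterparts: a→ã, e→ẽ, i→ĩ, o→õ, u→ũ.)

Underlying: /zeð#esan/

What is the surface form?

/a/ before nasal /n/ → [ã]

[zeð#esãn]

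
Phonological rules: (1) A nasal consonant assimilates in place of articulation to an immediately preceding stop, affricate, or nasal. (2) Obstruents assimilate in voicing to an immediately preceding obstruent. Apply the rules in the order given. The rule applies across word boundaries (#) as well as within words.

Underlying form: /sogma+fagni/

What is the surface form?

Rule 1: /m/ after /g/ (velar) → [ŋ]
Rule 1: /n/ after /g/ (velar) → [ŋ]
After rule 1: sogŋa+fagŋi
Rule 2: no segment meets the rule's conditions; no change.

[sogŋa+fagŋi]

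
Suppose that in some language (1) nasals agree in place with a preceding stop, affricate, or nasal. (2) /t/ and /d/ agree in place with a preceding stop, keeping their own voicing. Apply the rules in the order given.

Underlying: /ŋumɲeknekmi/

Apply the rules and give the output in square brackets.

[ŋummekŋekŋi]

Rule 1: /ɲ/ after /m/ (labial) → [m]
Rule 1: /n/ after /k/ (velar) → [ŋ]
Rule 1: /m/ after /k/ (velar) → [ŋ]
After rule 1: ŋummekŋekŋi
Rule 2: no segment meets the rule's conditions; no change.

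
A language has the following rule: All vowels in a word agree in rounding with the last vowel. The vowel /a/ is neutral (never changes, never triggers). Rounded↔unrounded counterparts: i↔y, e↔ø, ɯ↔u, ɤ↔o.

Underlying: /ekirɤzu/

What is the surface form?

/e/ harmonizes with /u/ ([+round]) → [ø]
/i/ harmonizes with /u/ ([+round]) → [y]
/ɤ/ harmonizes with /u/ ([+round]) → [o]

[økyrozu]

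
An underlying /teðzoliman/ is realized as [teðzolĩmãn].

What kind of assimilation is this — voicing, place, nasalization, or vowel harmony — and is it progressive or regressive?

/i/→[ĩ] /a/→[ã].
Each target copies a feature from the following segment, so the direction is regressive.

nasalization, regressive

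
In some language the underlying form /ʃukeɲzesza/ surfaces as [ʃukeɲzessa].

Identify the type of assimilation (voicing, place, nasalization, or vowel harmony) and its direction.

/z/→[s].
Each target copies a feature from the preceding segment, so the direction is progressive.

voicing assimilation, progressive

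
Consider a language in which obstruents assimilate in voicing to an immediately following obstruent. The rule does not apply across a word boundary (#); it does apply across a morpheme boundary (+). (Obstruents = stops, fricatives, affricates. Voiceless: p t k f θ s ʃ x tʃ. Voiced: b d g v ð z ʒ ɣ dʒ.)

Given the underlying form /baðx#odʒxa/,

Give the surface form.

[baθx#otʃxa]

/ð/ before /x/ (voiceless) → [θ]
/dʒ/ before /x/ (voiceless) → [tʃ]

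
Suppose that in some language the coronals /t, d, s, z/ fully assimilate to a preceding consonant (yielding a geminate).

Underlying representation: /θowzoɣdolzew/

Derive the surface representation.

/z/ after /w/ → [w] (total assimilation)
/d/ after /ɣ/ → [ɣ] (total assimilation)
/z/ after /l/ → [l] (total assimilation)

[θowwoɣɣollew]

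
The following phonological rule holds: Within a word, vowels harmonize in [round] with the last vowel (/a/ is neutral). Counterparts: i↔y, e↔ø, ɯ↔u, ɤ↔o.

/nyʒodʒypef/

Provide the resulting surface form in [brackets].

[niʒɤdʒipef]

/y/ harmonizes with /e/ ([-round]) → [i]
/o/ harmonizes with /e/ ([-round]) → [ɤ]
/y/ harmonizes with /e/ ([-round]) → [i]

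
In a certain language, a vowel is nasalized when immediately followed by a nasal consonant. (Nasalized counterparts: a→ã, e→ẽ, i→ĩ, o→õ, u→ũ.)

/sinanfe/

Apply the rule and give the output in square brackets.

/i/ before nasal /n/ → [ĩ]
/a/ before nasal /n/ → [ã]

[sĩnãnfe]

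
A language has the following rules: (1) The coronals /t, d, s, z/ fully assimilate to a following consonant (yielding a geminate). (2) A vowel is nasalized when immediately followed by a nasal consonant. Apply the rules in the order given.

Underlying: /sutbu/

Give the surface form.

[subbu]

Rule 1: /t/ before /b/ → [b] (total assimilation)
After rule 1: subbu
Rule 2: no segment meets the rule's conditions; no change.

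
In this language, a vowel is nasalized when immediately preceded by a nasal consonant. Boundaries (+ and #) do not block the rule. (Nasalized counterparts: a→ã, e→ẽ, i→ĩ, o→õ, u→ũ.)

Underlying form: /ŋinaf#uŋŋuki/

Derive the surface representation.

/i/ after nasal /ŋ/ → [ĩ]
/a/ after nasal /n/ → [ã]
/u/ after nasal /ŋ/ → [ũ]

[ŋĩnãf#uŋŋũki]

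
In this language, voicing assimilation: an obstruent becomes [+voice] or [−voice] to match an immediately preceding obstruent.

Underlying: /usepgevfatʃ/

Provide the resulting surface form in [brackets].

[usepkevvatʃ]

/g/ after /p/ (voiceless) → [k]
/f/ after /v/ (voiced) → [v]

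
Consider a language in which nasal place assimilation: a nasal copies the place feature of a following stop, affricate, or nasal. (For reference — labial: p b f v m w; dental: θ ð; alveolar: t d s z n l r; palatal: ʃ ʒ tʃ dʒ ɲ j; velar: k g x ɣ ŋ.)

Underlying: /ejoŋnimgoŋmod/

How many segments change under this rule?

3

/ŋ/ before /n/ (alveolar) → [n]
/m/ before /g/ (velar) → [ŋ]
/ŋ/ before /m/ (labial) → [m]
3 segments change.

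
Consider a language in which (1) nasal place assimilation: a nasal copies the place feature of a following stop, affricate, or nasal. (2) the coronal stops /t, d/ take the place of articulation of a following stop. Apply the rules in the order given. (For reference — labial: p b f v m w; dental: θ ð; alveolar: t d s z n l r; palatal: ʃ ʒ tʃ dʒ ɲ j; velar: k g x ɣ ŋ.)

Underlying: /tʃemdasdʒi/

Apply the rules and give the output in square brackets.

[tʃendasdʒi]

Rule 1: /m/ before /d/ (alveolar) → [n]
After rule 1: tʃendasdʒi
Rule 2: no segment meets the rule's conditions; no change.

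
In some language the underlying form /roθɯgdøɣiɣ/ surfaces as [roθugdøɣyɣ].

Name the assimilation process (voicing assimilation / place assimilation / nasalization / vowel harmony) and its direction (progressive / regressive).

/ɯ/→[u] /i/→[y].
Vowels agree with the first vowel, so the harmony is progressive.

vowel harmony, progressive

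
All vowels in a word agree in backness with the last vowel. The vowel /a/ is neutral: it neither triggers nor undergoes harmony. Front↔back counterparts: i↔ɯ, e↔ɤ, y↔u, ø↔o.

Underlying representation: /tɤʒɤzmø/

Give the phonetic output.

[teʒezmø]

/ɤ/ harmonizes with /ø/ ([-back]) → [e]
/ɤ/ harmonizes with /ø/ ([-back]) → [e]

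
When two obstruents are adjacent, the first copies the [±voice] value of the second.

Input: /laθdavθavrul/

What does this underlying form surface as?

/θ/ before /d/ (voiced) → [ð]
/v/ before /θ/ (voiceless) → [f]

[laðdafθavrul]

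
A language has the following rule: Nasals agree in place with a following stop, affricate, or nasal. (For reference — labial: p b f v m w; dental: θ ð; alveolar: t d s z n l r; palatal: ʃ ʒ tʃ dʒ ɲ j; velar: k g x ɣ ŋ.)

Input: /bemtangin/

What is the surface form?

/m/ before /t/ (alveolar) → [n]
/n/ before /g/ (velar) → [ŋ]

[bentaŋgin]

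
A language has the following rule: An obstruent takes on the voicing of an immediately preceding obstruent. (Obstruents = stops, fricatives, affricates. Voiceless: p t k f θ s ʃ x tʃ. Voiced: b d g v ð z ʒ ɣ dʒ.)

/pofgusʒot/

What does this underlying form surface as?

[pofkusʃot]

/g/ after /f/ (voiceless) → [k]
/ʒ/ after /s/ (voiceless) → [ʃ]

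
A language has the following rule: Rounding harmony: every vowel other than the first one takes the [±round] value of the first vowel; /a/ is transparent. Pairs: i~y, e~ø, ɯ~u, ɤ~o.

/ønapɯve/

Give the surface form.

/ɯ/ harmonizes with /ø/ ([+round]) → [u]
/e/ harmonizes with /ø/ ([+round]) → [ø]

[ønapuvø]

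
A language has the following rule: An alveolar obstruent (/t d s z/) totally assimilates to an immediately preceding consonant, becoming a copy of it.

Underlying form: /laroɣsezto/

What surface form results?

[laroɣɣezzo]

/s/ after /ɣ/ → [ɣ] (total assimilation)
/t/ after /z/ → [z] (total assimilation)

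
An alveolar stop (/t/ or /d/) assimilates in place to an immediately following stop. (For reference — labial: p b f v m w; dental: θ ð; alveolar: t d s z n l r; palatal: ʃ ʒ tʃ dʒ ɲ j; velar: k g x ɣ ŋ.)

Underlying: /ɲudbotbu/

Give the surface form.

/d/ before /b/ (labial) → [b]
/t/ before /b/ (labial) → [p]

[ɲubbopbu]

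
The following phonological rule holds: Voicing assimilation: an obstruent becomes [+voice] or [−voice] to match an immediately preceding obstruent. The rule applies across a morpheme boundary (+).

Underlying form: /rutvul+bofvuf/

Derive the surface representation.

/v/ after /t/ (voiceless) → [f]
/v/ after /f/ (voiceless) → [f]

[rutful+boffuf]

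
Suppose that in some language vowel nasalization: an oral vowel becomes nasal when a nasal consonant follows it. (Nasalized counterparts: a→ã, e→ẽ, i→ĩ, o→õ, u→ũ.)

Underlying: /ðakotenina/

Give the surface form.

[ðakotẽnĩna]

/e/ before nasal /n/ → [ẽ]
/i/ before nasal /n/ → [ĩ]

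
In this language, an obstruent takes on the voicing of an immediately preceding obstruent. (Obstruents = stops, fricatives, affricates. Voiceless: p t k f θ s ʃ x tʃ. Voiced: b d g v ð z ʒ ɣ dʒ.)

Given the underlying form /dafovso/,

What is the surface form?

[dafovzo]

/s/ after /v/ (voiced) → [z]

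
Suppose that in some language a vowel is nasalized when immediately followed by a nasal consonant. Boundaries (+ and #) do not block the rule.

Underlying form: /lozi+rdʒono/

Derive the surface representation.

[lozi+rdʒõno]

/o/ before nasal /n/ → [õ]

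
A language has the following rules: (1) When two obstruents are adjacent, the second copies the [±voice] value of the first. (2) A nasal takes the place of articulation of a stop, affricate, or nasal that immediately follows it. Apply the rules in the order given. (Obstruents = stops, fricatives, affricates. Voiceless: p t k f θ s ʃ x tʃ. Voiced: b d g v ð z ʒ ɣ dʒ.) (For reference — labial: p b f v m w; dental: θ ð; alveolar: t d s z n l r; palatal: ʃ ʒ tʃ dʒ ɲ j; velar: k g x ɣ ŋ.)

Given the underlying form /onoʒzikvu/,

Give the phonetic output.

[onoʒzikfu]

Rule 1: /v/ after /k/ (voiceless) → [f]
After rule 1: onoʒzikfu
Rule 2: no segment meets the rule's conditions; no change.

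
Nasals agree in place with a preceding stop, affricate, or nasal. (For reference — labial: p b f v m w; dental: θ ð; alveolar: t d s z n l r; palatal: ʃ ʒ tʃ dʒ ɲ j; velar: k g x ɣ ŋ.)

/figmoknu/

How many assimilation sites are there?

2

/m/ after /g/ (velar) → [ŋ]
/n/ after /k/ (velar) → [ŋ]
2 segments change.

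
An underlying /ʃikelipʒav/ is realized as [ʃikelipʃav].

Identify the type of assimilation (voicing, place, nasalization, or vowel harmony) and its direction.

voicing assimilation, progressive

/ʒ/→[ʃ].
Each target copies a feature from the preceding segment, so the direction is progressive.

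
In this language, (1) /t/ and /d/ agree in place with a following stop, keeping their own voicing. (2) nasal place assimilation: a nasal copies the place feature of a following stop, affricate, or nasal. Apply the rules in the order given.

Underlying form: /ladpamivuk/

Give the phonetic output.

[labpamivuk]

Rule 1: /d/ before /p/ (labial) → [b]
After rule 1: labpamivuk
Rule 2: no segment meets the rule's conditions; no change.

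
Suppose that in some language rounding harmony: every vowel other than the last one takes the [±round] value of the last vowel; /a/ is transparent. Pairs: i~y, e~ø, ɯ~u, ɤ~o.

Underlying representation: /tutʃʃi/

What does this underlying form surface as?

[tɯtʃʃi]

/u/ harmonizes with /i/ ([-round]) → [ɯ]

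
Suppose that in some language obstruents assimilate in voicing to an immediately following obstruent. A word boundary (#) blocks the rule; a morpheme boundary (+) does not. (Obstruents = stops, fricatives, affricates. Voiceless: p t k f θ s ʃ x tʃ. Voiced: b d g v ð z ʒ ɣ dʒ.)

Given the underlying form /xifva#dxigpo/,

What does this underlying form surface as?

/f/ before /v/ (voiced) → [v]
/d/ before /x/ (voiceless) → [t]
/g/ before /p/ (voiceless) → [k]

[xivva#txikpo]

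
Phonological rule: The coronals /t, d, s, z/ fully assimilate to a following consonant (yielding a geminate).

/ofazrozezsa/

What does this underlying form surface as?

/z/ before /r/ → [r] (total assimilation)
/z/ before /s/ → [s] (total assimilation)

[ofarrozessa]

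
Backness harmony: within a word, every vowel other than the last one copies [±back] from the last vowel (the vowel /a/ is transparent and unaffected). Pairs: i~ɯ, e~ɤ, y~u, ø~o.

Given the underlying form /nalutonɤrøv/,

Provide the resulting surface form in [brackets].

[nalytønerøv]

/u/ harmonizes with /ø/ ([-back]) → [y]
/o/ harmonizes with /ø/ ([-back]) → [ø]
/ɤ/ harmonizes with /ø/ ([-back]) → [e]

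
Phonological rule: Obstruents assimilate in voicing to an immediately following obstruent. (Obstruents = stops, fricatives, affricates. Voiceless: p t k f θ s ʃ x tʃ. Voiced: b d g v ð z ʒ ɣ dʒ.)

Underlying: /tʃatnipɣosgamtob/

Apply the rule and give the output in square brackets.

[tʃatnibɣozgamtob]

/p/ before /ɣ/ (voiced) → [b]
/s/ before /g/ (voiced) → [z]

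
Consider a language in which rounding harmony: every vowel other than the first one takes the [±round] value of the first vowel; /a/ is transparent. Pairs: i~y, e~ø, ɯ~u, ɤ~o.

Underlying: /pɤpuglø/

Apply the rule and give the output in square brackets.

[pɤpɯgle]

/u/ harmonizes with /ɤ/ ([-round]) → [ɯ]
/ø/ harmonizes with /ɤ/ ([-round]) → [e]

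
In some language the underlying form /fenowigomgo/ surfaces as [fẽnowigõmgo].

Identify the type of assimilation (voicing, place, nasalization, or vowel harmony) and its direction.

nasalization, regressive

/e/→[ẽ] /o/→[õ].
Each target copies a feature from the following segment, so the direction is regressive.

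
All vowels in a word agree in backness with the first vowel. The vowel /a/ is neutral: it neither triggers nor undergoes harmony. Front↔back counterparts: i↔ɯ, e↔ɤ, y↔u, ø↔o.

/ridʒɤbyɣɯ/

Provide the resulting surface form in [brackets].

[ridʒebyɣi]

/ɤ/ harmonizes with /i/ ([-back]) → [e]
/ɯ/ harmonizes with /i/ ([-back]) → [i]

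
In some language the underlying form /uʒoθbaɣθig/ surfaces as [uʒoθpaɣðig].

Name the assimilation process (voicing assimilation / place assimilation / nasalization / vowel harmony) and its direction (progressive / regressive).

voicing assimilation, progressive

/b/→[p] /θ/→[ð].
Each target copies a feature from the preceding segment, so the direction is progressive.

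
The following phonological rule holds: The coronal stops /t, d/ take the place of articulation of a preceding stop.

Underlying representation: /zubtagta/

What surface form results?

/t/ after /b/ (labial) → [p]
/t/ after /g/ (velar) → [k]

[zubpagka]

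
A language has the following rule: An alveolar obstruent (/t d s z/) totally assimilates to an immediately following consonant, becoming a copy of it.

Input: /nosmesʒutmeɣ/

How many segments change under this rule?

/s/ before /m/ → [m] (total assimilation)
/s/ before /ʒ/ → [ʒ] (total assimilation)
/t/ before /m/ → [m] (total assimilation)
3 segments change.

3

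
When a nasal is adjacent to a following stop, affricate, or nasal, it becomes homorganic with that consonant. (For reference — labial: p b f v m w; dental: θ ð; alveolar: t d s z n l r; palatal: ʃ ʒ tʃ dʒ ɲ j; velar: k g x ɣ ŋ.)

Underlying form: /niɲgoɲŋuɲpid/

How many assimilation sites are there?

3

/ɲ/ before /g/ (velar) → [ŋ]
/ɲ/ before /ŋ/ (velar) → [ŋ]
/ɲ/ before /p/ (labial) → [m]
3 segments change.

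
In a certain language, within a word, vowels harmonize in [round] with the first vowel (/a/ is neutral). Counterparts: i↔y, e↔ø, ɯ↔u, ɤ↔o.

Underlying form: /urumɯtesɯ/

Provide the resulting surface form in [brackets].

/ɯ/ harmonizes with /u/ ([+round]) → [u]
/e/ harmonizes with /u/ ([+round]) → [ø]
/ɯ/ harmonizes with /u/ ([+round]) → [u]

[urumutøsu]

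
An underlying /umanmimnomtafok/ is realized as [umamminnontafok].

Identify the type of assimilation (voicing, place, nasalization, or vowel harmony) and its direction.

place assimilation, regressive

/n/→[m] /m/→[n] /m/→[n].
Each target copies a feature from the following segment, so the direction is regressive.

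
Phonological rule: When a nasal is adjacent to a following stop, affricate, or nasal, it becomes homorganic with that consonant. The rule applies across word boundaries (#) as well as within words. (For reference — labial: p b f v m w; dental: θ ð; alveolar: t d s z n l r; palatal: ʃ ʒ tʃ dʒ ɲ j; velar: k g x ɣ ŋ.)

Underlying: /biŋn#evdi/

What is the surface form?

/ŋ/ before /n/ (alveolar) → [n]

[binn#evdi]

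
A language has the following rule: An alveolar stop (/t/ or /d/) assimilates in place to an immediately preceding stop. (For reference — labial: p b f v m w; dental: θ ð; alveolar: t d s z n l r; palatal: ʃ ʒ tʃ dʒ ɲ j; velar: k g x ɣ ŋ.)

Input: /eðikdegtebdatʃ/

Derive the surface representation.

/d/ after /k/ (velar) → [g]
/t/ after /g/ (velar) → [k]
/d/ after /b/ (labial) → [b]

[eðikgegkebbatʃ]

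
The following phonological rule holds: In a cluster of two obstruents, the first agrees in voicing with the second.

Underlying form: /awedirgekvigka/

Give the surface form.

/k/ before /v/ (voiced) → [g]
/g/ before /k/ (voiceless) → [k]

[awedirgegvikka]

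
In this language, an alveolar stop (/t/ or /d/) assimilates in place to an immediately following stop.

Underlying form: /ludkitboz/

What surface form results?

[lugkipboz]

/d/ before /k/ (velar) → [g]
/t/ before /b/ (labial) → [p]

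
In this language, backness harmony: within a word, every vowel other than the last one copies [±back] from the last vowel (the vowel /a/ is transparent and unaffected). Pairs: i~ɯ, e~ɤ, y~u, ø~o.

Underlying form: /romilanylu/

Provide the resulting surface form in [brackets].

[romɯlanulu]

/i/ harmonizes with /u/ ([+back]) → [ɯ]
/y/ harmonizes with /u/ ([+back]) → [u]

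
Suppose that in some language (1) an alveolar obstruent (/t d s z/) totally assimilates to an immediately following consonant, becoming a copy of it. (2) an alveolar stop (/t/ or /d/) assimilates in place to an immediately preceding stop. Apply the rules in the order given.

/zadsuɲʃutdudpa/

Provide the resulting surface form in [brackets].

[zassuɲʃudduppa]

Rule 1: /d/ before /s/ → [s] (total assimilation)
Rule 1: /t/ before /d/ → [d] (total assimilation)
Rule 1: /d/ before /p/ → [p] (total assimilation)
After rule 1: zassuɲʃudduppa
Rule 2: no segment meets the rule's conditions; no change.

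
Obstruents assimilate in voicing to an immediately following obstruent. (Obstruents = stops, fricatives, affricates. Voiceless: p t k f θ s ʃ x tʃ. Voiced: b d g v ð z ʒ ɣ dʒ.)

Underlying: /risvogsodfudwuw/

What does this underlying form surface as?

/s/ before /v/ (voiced) → [z]
/g/ before /s/ (voiceless) → [k]
/d/ before /f/ (voiceless) → [t]

[rizvoksotfudwuw]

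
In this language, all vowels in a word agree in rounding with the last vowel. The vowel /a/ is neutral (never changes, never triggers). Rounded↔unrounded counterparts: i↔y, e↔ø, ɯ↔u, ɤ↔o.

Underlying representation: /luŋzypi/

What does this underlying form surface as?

/u/ harmonizes with /i/ ([-round]) → [ɯ]
/y/ harmonizes with /i/ ([-round]) → [i]

[lɯŋzipi]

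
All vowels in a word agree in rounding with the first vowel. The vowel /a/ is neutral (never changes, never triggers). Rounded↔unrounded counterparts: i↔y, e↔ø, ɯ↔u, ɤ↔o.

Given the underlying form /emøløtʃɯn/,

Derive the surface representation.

/ø/ harmonizes with /e/ ([-round]) → [e]
/ø/ harmonizes with /e/ ([-round]) → [e]

[emeletʃɯn]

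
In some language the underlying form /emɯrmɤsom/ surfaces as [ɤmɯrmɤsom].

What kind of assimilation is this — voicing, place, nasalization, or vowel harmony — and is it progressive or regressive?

/e/→[ɤ].
Vowels agree with the last vowel, so the harmony is regressive.

vowel harmony, regressive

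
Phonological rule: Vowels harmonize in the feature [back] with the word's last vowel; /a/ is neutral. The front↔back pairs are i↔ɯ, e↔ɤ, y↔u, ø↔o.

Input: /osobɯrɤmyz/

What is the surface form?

[øsøbiremyz]

/o/ harmonizes with /y/ ([-back]) → [ø]
/o/ harmonizes with /y/ ([-back]) → [ø]
/ɯ/ harmonizes with /y/ ([-back]) → [i]
/ɤ/ harmonizes with /y/ ([-back]) → [e]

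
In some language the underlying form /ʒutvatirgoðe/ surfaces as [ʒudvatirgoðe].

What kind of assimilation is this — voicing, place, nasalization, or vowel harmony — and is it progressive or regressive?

voicing assimilation, regressive

/t/→[d].
Each target copies a feature from the following segment, so the direction is regressive.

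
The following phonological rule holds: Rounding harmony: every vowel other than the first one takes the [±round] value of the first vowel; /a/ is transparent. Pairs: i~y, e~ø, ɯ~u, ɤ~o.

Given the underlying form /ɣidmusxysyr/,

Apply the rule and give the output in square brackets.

/u/ harmonizes with /i/ ([-round]) → [ɯ]
/y/ harmonizes with /i/ ([-round]) → [i]
/y/ harmonizes with /i/ ([-round]) → [i]

[ɣidmɯsxisir]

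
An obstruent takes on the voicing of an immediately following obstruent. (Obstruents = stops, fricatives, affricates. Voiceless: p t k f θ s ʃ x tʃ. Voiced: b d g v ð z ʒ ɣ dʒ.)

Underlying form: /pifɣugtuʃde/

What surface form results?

[pivɣuktuʒde]

/f/ before /ɣ/ (voiced) → [v]
/g/ before /t/ (voiceless) → [k]
/ʃ/ before /d/ (voiced) → [ʒ]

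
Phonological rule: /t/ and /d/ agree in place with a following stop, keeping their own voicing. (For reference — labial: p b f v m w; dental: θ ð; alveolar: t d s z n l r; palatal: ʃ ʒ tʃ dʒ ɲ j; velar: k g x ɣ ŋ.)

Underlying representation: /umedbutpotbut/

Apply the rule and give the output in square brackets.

[umebbuppopbut]

/d/ before /b/ (labial) → [b]
/t/ before /p/ (labial) → [p]
/t/ before /b/ (labial) → [p]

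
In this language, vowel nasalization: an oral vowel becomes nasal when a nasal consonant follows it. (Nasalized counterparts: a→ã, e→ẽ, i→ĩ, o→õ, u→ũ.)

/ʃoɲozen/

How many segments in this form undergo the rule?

/o/ before nasal /ɲ/ → [õ]
/e/ before nasal /n/ → [ẽ]
2 segments change.

2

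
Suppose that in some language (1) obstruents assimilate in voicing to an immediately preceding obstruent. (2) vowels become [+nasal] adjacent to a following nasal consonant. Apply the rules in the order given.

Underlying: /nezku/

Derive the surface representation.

[nezgu]

Rule 1: /k/ after /z/ (voiced) → [g]
After rule 1: nezgu
Rule 2: no segment meets the rule's conditions; no change.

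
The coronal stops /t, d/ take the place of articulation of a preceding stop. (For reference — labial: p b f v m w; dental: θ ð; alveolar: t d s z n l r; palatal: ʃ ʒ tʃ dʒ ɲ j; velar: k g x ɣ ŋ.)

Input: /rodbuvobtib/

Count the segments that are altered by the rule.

1

/t/ after /b/ (labial) → [p]
1 segment changes.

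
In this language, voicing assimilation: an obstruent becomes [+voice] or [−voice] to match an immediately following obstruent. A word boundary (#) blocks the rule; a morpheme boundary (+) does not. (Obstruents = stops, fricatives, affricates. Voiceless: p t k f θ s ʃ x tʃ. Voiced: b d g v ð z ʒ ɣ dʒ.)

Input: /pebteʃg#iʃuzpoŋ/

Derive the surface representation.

/b/ before /t/ (voiceless) → [p]
/ʃ/ before /g/ (voiced) → [ʒ]
/z/ before /p/ (voiceless) → [s]

[pepteʒg#iʃuspoŋ]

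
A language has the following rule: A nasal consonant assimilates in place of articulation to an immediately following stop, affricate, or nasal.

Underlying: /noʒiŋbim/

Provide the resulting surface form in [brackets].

[noʒimbim]

/ŋ/ before /b/ (labial) → [m]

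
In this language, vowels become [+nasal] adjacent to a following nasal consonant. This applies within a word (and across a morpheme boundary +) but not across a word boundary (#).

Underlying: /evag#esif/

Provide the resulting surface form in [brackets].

no segment meets the rule's conditions; no change.

[evag#esif]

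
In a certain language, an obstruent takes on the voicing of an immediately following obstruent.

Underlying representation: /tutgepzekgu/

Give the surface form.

/t/ before /g/ (voiced) → [d]
/p/ before /z/ (voiced) → [b]
/k/ before /g/ (voiced) → [g]

[tudgebzeggu]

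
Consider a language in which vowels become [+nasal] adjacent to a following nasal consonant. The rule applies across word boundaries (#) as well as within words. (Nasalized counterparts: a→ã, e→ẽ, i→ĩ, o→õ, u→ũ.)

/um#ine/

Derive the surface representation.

[ũm#ĩne]

/u/ before nasal /m/ → [ũ]
/i/ before nasal /n/ → [ĩ]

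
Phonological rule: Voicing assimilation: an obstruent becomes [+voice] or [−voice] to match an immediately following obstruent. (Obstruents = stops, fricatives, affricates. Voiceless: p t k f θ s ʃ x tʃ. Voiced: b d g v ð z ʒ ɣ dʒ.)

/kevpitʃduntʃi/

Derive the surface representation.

/v/ before /p/ (voiceless) → [f]
/tʃ/ before /d/ (voiced) → [dʒ]

[kefpidʒduntʃi]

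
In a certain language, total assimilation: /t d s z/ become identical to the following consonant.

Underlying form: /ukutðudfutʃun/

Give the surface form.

[ukuððuffutʃun]

/t/ before /ð/ → [ð] (total assimilation)
/d/ before /f/ → [f] (total assimilation)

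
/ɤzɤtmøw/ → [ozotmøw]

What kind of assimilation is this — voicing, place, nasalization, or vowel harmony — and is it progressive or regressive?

/ɤ/→[o] /ɤ/→[o].
Vowels agree with the last vowel, so the harmony is regressive.

vowel harmony, regressive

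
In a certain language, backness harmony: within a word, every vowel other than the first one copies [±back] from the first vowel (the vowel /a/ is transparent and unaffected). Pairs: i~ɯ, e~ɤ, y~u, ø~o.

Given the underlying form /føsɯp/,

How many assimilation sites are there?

/ɯ/ harmonizes with /ø/ ([-back]) → [i]
1 segment changes.

1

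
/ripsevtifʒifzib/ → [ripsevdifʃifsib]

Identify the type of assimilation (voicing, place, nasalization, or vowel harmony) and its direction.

/t/→[d] /ʒ/→[ʃ] /z/→[s].
Each target copies a feature from the preceding segment, so the direction is progressive.

voicing assimilation, progressive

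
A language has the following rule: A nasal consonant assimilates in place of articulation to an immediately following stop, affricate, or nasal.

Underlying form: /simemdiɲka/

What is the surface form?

/m/ before /d/ (alveolar) → [n]
/ɲ/ before /k/ (velar) → [ŋ]

[simendiŋka]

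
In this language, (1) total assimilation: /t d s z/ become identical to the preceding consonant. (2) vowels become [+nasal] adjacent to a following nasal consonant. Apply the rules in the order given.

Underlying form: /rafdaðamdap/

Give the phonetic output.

Rule 1: /d/ after /f/ → [f] (total assimilation)
Rule 1: /d/ after /m/ → [m] (total assimilation)
After rule 1: raffaðammap
Rule 2: /a/ before nasal /m/ → [ã]

[raffaðãmmap]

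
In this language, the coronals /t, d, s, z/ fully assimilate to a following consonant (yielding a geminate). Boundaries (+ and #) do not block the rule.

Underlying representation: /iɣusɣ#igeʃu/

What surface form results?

[iɣuɣɣ#igeʃu]

/s/ before /ɣ/ → [ɣ] (total assimilation)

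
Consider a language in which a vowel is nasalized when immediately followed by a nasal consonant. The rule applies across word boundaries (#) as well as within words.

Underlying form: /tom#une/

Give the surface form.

/o/ before nasal /m/ → [õ]
/u/ before nasal /n/ → [ũ]

[tõm#ũne]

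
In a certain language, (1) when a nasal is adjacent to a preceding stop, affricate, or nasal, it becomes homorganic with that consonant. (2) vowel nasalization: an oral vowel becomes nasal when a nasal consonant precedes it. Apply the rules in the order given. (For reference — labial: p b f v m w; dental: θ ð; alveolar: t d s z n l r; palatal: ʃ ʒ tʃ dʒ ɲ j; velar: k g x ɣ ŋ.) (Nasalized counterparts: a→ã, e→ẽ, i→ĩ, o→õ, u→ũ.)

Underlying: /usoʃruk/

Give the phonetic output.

Rule 1: no segment meets the rule's conditions; no change.
After rule 1: usoʃruk
Rule 2: no segment meets the rule's conditions; no change.

[usoʃruk]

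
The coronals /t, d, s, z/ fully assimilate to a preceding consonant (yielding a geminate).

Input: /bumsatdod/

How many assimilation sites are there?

2

/s/ after /m/ → [m] (total assimilation)
/d/ after /t/ → [t] (total assimilation)
2 segments change.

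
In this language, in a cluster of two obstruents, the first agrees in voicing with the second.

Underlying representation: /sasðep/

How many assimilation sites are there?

1

/s/ before /ð/ (voiced) → [z]
1 segment changes.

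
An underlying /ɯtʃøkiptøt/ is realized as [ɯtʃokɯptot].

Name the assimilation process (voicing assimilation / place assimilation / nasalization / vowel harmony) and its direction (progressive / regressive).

vowel harmony, progressive

/ø/→[o] /i/→[ɯ] /ø/→[o].
Vowels agree with the first vowel, so the harmony is progressive.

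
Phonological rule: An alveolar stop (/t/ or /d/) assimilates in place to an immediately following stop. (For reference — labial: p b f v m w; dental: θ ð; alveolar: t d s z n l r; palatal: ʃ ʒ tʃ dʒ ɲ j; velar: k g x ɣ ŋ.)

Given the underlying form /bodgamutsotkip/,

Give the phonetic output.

[boggamutsokkip]

/d/ before /g/ (velar) → [g]
/t/ before /k/ (velar) → [k]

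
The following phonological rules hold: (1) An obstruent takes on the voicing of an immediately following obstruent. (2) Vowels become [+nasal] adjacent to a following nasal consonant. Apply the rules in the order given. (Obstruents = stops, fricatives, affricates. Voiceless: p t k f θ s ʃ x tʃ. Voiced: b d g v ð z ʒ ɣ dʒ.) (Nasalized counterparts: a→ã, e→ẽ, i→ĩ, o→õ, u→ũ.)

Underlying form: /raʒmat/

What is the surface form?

Rule 1: no segment meets the rule's conditions; no change.
After rule 1: raʒmat
Rule 2: no segment meets the rule's conditions; no change.

[raʒmat]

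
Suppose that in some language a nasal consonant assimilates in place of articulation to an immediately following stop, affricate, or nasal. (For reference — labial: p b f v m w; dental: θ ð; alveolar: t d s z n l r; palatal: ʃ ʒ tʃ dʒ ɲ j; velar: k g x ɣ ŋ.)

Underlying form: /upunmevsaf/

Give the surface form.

[upummevsaf]

/n/ before /m/ (labial) → [m]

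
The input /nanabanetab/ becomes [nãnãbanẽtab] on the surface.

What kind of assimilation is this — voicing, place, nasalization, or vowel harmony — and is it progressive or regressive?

/a/→[ã] /a/→[ã] /e/→[ẽ].
Each target copies a feature from the preceding segment, so the direction is progressive.

nasalization, progressive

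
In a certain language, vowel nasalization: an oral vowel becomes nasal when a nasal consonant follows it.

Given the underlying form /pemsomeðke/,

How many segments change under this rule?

2

/e/ before nasal /m/ → [ẽ]
/o/ before nasal /m/ → [õ]
2 segments change.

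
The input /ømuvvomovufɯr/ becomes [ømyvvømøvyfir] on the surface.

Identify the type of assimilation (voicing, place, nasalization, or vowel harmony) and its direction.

vowel harmony, progressive

/u/→[y] /o/→[ø] /o/→[ø] /u/→[y] /ɯ/→[i].
Vowels agree with the first vowel, so the harmony is progressive.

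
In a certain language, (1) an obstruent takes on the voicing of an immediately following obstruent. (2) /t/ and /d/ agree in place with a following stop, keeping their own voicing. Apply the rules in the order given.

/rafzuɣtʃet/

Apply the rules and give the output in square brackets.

Rule 1: /f/ before /z/ (voiced) → [v]
Rule 1: /ɣ/ before /tʃ/ (voiceless) → [x]
After rule 1: ravzuxtʃet
Rule 2: no segment meets the rule's conditions; no change.

[ravzuxtʃet]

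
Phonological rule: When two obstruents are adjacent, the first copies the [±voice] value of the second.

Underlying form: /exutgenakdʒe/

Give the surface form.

/t/ before /g/ (voiced) → [d]
/k/ before /dʒ/ (voiced) → [g]

[exudgenagdʒe]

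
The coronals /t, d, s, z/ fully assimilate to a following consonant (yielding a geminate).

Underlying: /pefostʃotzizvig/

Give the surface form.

/s/ before /tʃ/ → [tʃ] (total assimilation)
/t/ before /z/ → [z] (total assimilation)
/z/ before /v/ → [v] (total assimilation)

[pefotʃtʃozzivvig]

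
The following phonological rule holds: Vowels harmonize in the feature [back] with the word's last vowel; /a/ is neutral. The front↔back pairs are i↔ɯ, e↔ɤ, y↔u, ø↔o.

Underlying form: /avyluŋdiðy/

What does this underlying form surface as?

/u/ harmonizes with /y/ ([-back]) → [y]

[avylyŋdiðy]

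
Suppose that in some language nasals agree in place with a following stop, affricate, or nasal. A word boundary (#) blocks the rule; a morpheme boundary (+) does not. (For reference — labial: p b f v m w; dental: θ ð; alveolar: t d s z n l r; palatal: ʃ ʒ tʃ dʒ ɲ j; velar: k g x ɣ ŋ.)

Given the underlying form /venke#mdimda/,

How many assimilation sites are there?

3

/n/ before /k/ (velar) → [ŋ]
/m/ before /d/ (alveolar) → [n]
/m/ before /d/ (alveolar) → [n]
3 segments change.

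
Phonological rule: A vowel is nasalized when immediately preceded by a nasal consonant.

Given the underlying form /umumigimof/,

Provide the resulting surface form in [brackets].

[umũmĩgimõf]

/u/ after nasal /m/ → [ũ]
/i/ after nasal /m/ → [ĩ]
/o/ after nasal /m/ → [õ]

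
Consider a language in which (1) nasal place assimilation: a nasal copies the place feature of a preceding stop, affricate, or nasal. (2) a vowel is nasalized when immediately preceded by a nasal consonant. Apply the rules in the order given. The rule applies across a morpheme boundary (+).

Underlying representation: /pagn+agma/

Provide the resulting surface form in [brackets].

[pagŋ+ãgŋã]

Rule 1: /n/ after /g/ (velar) → [ŋ]
Rule 1: /m/ after /g/ (velar) → [ŋ]
After rule 1: pagŋ+agŋa
Rule 2: /a/ after nasal /ŋ/ → [ã]
Rule 2: /a/ after nasal /ŋ/ → [ã]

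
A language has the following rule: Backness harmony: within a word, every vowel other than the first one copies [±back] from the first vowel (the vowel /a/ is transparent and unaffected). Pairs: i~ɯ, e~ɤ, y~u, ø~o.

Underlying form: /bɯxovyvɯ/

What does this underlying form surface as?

[bɯxovuvɯ]

/y/ harmonizes with /ɯ/ ([+back]) → [u]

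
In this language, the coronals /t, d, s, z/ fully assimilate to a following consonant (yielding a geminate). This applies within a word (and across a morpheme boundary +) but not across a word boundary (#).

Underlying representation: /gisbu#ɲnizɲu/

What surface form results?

[gibbu#ɲniɲɲu]

/s/ before /b/ → [b] (total assimilation)
/z/ before /ɲ/ → [ɲ] (total assimilation)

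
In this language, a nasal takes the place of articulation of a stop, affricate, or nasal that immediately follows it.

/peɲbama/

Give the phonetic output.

[pembama]

/ɲ/ before /b/ (labial) → [m]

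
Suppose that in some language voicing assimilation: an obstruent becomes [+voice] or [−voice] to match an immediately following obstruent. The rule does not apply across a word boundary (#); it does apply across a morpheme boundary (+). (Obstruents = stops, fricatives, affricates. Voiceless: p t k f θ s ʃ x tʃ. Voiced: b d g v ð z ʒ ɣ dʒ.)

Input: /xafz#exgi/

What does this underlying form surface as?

[xavz#eɣgi]

/f/ before /z/ (voiced) → [v]
/x/ before /g/ (voiced) → [ɣ]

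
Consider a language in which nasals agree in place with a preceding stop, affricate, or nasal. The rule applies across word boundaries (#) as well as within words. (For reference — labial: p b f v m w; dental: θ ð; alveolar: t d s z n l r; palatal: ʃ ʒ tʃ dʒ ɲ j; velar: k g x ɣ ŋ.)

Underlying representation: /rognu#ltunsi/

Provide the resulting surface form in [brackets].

/n/ after /g/ (velar) → [ŋ]

[rogŋu#ltunsi]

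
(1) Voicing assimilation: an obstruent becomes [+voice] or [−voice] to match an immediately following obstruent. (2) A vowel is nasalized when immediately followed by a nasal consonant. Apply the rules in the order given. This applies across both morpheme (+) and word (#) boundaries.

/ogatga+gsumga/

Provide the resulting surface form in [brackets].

Rule 1: /t/ before /g/ (voiced) → [d]
Rule 1: /g/ before /s/ (voiceless) → [k]
After rule 1: ogadga+ksumga
Rule 2: /u/ before nasal /m/ → [ũ]

[ogadga+ksũmga]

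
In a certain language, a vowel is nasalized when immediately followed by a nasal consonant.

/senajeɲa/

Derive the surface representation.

[sẽnajẽɲa]

/e/ before nasal /n/ → [ẽ]
/e/ before nasal /ɲ/ → [ẽ]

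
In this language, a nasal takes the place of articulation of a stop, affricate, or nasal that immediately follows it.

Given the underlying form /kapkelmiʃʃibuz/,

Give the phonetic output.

no segment meets the rule's conditions; no change.

[kapkelmiʃʃibuz]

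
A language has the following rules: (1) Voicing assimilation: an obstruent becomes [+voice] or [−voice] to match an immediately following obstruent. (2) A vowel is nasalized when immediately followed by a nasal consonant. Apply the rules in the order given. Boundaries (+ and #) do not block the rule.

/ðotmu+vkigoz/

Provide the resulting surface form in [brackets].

Rule 1: /v/ before /k/ (voiceless) → [f]
After rule 1: ðotmu+fkigoz
Rule 2: no segment meets the rule's conditions; no change.

[ðotmu+fkigoz]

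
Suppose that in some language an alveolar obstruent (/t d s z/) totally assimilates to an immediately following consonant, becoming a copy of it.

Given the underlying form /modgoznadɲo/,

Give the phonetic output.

[moggonnaɲɲo]

/d/ before /g/ → [g] (total assimilation)
/z/ before /n/ → [n] (total assimilation)
/d/ before /ɲ/ → [ɲ] (total assimilation)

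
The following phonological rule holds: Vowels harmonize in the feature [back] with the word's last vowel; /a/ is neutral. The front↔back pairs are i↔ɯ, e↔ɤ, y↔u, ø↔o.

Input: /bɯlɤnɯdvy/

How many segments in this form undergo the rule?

/ɯ/ harmonizes with /y/ ([-back]) → [i]
/ɤ/ harmonizes with /y/ ([-back]) → [e]
/ɯ/ harmonizes with /y/ ([-back]) → [i]
3 segments change.

3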